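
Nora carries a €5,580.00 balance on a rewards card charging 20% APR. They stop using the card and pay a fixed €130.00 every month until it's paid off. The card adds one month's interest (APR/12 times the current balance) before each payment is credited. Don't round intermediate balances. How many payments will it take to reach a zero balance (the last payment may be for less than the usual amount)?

Monthly rate r = 20%/12 = 1.66667% = 0.0166667.
Recurrence: B ← B·(1+r) − €130.00.
Month 1: interest €93.00; balance after payment €5,543.00.
Month 2: interest €92.38; balance after payment €5,505.38.
Closed form: n = −ln(1 − rB₀/P)/ln(1+r) = −ln(0.28462)/ln(1.01667) ≈ 76.024, so the balance reaches zero during payment 77.

77 months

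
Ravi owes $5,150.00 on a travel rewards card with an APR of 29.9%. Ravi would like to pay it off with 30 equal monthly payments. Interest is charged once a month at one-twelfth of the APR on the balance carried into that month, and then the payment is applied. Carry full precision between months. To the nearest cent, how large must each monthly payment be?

$245.78

Monthly rate r = 29.9%/12 = 2.49167% = 0.0249167.
Level-payment amortization: P = B₀·r / (1 − (1+r)^(−n)) = 5150.00·0.0249167 / (1 − 1.02492^(−30)).
Denominator 1 − (1+r)^(−30) = 0.522093061.
P = 128.321 / 0.522093061 ≈ 245.78.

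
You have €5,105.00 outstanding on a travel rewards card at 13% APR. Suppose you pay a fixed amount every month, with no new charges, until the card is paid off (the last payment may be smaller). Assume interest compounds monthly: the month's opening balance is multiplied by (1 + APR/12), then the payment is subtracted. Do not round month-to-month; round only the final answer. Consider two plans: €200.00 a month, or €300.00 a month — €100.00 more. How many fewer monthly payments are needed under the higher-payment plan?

Monthly rate r = 13%/12 = 1.08333% = 0.0108333.
At €200.00/mo: n = ⌈−ln(1 − rB₀/P)/ln(1+r)⌉ = 31 payments (last €8.05); total interest = total paid − €5,105.00 = €903.05.
At €300.00/mo: 19 payments (last €273.41); total interest €568.41.
Payments saved = 31 − 19 = 12.

12 fewer payments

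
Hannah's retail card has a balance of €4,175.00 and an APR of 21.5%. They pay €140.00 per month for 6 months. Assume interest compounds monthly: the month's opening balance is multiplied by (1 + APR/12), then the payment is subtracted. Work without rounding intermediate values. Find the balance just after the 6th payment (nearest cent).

€3,765.87

Monthly rate r = 21.5%/12 = 1.79167% = 0.0179167.
Each month: B ← B·(1+r) − €140.00.
Month 1: interest €74.80; balance after payment €4,109.80.
Month 2: interest €73.63; balance after payment €4,043.44.
Month 3: interest €72.44; balance after payment €3,975.88.
Month 4: interest €71.23; balance after payment €3,907.12.
Month 5: interest €70.00; balance after payment €3,837.12.
Month 6: interest €68.75; balance after payment €3,765.87.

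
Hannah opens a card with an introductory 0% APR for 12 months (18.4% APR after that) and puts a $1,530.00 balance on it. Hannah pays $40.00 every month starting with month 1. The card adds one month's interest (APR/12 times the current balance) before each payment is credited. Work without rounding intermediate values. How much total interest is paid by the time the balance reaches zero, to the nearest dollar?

Promo months 1–12 at r₀ = 0%/12 = 0; months 13+ at r₁ = 18.4%/12 = 0.0153333.
After month 12 (no interest yet): B = $1,530.00 − 12·$40.00 = $1,050.00.
Then at r₁ with $40.00/mo: n₂ = −ln(1 − r₁·B/P)/ln(1+r₁) ≈ 33.84 → 34 more payments.
Total paid = 45·$40.00 + $33.79 = $1,833.79; interest = $1,833.79 − $1,530.00 = $303.79.

$304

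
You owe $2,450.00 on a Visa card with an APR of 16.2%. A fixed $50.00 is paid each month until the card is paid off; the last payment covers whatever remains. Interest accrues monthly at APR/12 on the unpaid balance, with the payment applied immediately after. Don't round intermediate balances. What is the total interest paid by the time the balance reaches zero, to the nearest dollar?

Monthly rate r = 16.2%/12 = 1.35% = 0.0135.
Payoff takes n = ⌈−ln(1 − rB₀/P)/ln(1+r)⌉ = ⌈80.780⌉ = 81 payments; the last is $39.05.
Total paid = 80·$50.00 + $39.05 = $4,039.05.
Total interest = total paid − principal = $4,039.05 − $2,450.00 = $1,589.05.

$1,589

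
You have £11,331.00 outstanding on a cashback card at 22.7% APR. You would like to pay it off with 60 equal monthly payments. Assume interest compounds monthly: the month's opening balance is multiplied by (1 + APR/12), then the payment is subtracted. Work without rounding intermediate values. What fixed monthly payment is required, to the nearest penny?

Monthly rate r = 22.7%/12 = 1.89167% = 0.0189167.
Level-payment amortization: P = B₀·r / (1 − (1+r)^(−n)) = 11331.00·0.0189167 / (1 − 1.01892^(−60)).
Denominator 1 − (1+r)^(−60) = 0.675152125.
P = 214.345 / 0.675152125 ≈ 317.48.

£317.48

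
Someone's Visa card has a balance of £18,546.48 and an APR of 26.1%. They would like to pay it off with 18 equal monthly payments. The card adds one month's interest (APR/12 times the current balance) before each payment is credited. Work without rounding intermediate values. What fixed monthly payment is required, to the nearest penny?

Monthly rate r = 26.1%/12 = 2.175% = 0.02175.
Level-payment amortization: P = B₀·r / (1 − (1+r)^(−n)) = 18546.48·0.02175 / (1 − 1.02175^(−18)).
Denominator 1 − (1+r)^(−18) = 0.321114762.
P = 403.386 / 0.321114762 ≈ 1256.20.

£1,256.20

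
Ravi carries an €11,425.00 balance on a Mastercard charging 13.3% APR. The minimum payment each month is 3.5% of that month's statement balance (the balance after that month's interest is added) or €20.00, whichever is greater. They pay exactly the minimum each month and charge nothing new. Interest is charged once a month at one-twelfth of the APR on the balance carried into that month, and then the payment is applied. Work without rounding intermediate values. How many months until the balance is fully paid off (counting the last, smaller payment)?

157 months

Monthly rate r = 13.3%/12 = 1.10833% = 0.0110833.
While 3.5% of the post-interest balance exceeds €20.00, each month B ← (B·(1+r))·(1 − 0.035), i.e. B shrinks by the factor (1+r)·0.965 = 0.9757.
This holds for months 1–123. Entering month 124 the balance is €554.00; 3.5% of the post-interest balance is now below €20.00, so the flat €20.00 minimum applies from here.
From month 124 a fixed €20.00 at rate r clears €554.00 in 34 more payments. Total: 123 + 34 = 157 months.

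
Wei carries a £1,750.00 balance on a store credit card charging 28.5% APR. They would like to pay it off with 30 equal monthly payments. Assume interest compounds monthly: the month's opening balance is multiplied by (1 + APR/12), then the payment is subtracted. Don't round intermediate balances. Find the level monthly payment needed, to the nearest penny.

Monthly rate r = 28.5%/12 = 2.375% = 0.02375.
Level-payment amortization: P = B₀·r / (1 − (1+r)^(−n)) = 1750.00·0.02375 / (1 − 1.02375^(−30)).
Denominator 1 − (1+r)^(−30) = 0.505481484.
P = 41.5625 / 0.505481484 ≈ 82.22.

£82.22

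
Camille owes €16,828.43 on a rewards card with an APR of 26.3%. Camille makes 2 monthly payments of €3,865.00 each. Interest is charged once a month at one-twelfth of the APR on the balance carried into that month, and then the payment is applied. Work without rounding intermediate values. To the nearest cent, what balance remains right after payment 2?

Monthly rate r = 26.3%/12 = 2.19167% = 0.0219167.
Each month: B ← B·(1+r) − €3,865.00.
Month 1: interest €368.82; balance after payment €13,332.25.
Month 2: interest €292.20; balance after payment €9,759.45.

€9,759.45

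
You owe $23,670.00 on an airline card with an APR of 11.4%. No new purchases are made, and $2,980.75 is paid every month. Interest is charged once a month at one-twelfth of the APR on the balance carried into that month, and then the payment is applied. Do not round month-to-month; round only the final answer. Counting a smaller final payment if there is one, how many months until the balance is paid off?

9 payments

Monthly rate r = 11.4%/12 = 0.95% = 0.0095.
Recurrence: B ← B·(1+r) − $2,980.75.
Month 1: interest $224.86; balance after payment $20,914.12.
Month 2: interest $198.68; balance after payment $18,132.05.
Closed form: n = −ln(1 − rB₀/P)/ln(1+r) = −ln(0.92456)/ln(1.0095) ≈ 8.296, so the balance reaches zero during payment 9.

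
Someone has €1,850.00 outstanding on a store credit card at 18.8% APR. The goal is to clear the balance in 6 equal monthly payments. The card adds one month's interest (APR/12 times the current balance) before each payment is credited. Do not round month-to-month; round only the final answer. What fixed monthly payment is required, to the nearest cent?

€325.46

Monthly rate r = 18.8%/12 = 1.56667% = 0.0156667.
Level-payment amortization: P = B₀·r / (1 − (1+r)^(−n)) = 1850.00·0.0156667 / (1 − 1.01567^(−6)).
Denominator 1 − (1+r)^(−6) = 0.0890536438.
P = 28.9833 / 0.0890536438 ≈ 325.46.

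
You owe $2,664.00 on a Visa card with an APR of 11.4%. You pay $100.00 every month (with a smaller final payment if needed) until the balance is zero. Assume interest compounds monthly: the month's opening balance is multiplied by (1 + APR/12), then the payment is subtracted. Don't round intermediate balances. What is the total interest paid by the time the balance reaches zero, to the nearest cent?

Monthly rate r = 11.4%/12 = 0.95% = 0.0095.
Payoff takes n = ⌈−ln(1 − rB₀/P)/ln(1+r)⌉ = ⌈30.861⌉ = 31 payments; the last is $86.17.
Total paid = 30·$100.00 + $86.17 = $3,086.17.
Total interest = total paid − principal = $3,086.17 − $2,664.00 = $422.17.

$422.17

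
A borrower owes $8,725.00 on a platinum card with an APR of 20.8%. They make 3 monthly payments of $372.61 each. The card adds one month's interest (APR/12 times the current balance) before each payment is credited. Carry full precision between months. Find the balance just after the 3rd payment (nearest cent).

$8,049.29

Monthly rate r = 20.8%/12 = 1.73333% = 0.0173333.
Each month: B ← B·(1+r) − $372.61.
Month 1: interest $151.23; balance after payment $8,503.62.
Month 2: interest $147.40; balance after payment $8,278.41.
Month 3: interest $143.49; balance after payment $8,049.29.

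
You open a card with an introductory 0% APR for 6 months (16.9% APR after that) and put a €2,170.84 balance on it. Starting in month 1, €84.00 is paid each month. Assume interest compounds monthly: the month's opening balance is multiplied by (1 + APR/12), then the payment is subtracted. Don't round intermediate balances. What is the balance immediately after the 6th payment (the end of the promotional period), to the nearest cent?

Promo months 1–6 at r₀ = 0%/12 = 0; months 7+ at r₁ = 16.9%/12 = 0.0140833.
After month 6 (no interest yet): B = €2,170.84 − 6·€84.00 = €1,666.84.

€1,666.84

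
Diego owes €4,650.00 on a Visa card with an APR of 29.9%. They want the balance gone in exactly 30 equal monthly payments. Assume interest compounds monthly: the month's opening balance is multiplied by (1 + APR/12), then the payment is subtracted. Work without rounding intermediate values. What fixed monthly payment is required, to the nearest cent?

Monthly rate r = 29.9%/12 = 2.49167% = 0.0249167.
Level-payment amortization: P = B₀·r / (1 − (1+r)^(−n)) = 4650.00·0.0249167 / (1 − 1.02492^(−30)).
Denominator 1 − (1+r)^(−30) = 0.522093061.
P = 115.862 / 0.522093061 ≈ 221.92.

€221.92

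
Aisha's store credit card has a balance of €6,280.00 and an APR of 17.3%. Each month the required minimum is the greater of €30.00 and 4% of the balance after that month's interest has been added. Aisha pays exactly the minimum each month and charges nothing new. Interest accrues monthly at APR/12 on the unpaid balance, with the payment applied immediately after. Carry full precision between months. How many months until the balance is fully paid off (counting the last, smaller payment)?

Monthly rate r = 17.3%/12 = 1.44167% = 0.0144167.
While 4% of the post-interest balance exceeds €30.00, each month B ← (B·(1+r))·(1 − 0.04), i.e. B shrinks by the factor (1+r)·0.96 = 0.97384.
This holds for months 1–81. Entering month 82 the balance is €733.59; 4% of the post-interest balance is now below €30.00, so the flat €30.00 minimum applies from here.
From month 82 a fixed €30.00 at rate r clears €733.59 in 31 more payments. Total: 81 + 31 = 112 months.

112 months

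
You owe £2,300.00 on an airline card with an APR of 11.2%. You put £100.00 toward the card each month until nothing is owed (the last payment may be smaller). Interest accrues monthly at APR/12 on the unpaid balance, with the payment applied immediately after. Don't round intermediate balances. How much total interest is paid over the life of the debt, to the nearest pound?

£301

Monthly rate r = 11.2%/12 = 0.933333% = 0.00933333.
Payoff takes n = ⌈−ln(1 − rB₀/P)/ln(1+r)⌉ = ⌈26.011⌉ = 27 payments; the last is £1.14.
Total paid = 26·£100.00 + £1.14 = £2,601.14.
Total interest = total paid − principal = £2,601.14 − £2,300.00 = £301.14.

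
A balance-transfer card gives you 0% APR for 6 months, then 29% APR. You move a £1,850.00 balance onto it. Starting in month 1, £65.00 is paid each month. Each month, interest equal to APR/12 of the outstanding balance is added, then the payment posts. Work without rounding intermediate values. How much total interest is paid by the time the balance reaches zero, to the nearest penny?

Promo months 1–6 at r₀ = 0%/12 = 0; months 7+ at r₁ = 29%/12 = 0.0241667.
After month 6 (no interest yet): B = £1,850.00 − 6·£65.00 = £1,460.00.
Then at r₁ with £65.00/mo: n₂ = −ln(1 − r₁·B/P)/ln(1+r₁) ≈ 32.78 → 33 more payments.
Total paid = 38·£65.00 + £50.61 = £2,520.61; interest = £2,520.61 − £1,850.00 = £670.61.

£670.61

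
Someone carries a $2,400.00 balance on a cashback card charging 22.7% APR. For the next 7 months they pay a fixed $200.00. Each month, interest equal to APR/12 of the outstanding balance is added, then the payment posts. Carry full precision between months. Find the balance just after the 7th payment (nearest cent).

$1,254.41

Monthly rate r = 22.7%/12 = 1.89167% = 0.0189167.
Each month: B ← B·(1+r) − $200.00.
Month 1: interest $45.40; balance after payment $2,245.40.
Month 2: interest $42.48; balance after payment $2,087.88.
Month 3: interest $39.50; balance after payment $1,927.37.
Month 4: interest $36.46; balance after payment $1,763.83.
Month 5: interest $33.37; balance after payment $1,597.20.
Month 6: interest $30.21; balance after payment $1,427.41.
Month 7: interest $27.00; balance after payment $1,254.41.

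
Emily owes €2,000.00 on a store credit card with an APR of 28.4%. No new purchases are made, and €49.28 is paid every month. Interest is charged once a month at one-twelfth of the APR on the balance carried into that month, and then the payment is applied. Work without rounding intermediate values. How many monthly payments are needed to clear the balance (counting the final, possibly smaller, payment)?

139 months

Monthly rate r = 28.4%/12 = 2.36667% = 0.0236667.
Recurrence: B ← B·(1+r) − €49.28.
Month 1: interest €47.33; balance after payment €1,998.05.
Month 2: interest €47.29; balance after payment €1,996.06.
Closed form: n = −ln(1 − rB₀/P)/ln(1+r) = −ln(0.039502)/ln(1.02367) ≈ 138.147, so the balance reaches zero during payment 139.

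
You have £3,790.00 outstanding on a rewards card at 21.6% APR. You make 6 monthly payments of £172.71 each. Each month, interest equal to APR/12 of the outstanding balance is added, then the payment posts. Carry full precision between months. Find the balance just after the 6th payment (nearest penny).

£3,134.16

Monthly rate r = 21.6%/12 = 1.8% = 0.018.
Each month: B ← B·(1+r) − £172.71.
Month 1: interest £68.22; balance after payment £3,685.51.
Month 2: interest £66.34; balance after payment £3,579.14.
Month 3: interest £64.42; balance after payment £3,470.85.
Month 4: interest £62.48; balance after payment £3,360.62.
Month 5: interest £60.49; balance after payment £3,248.40.
Month 6: interest £58.47; balance after payment £3,134.16.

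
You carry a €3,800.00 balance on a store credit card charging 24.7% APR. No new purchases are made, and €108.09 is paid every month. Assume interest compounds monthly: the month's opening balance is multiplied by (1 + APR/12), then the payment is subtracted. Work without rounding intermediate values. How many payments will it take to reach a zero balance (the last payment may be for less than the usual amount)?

Monthly rate r = 24.7%/12 = 2.05833% = 0.0205833.
Recurrence: B ← B·(1+r) − €108.09.
Month 1: interest €78.22; balance after payment €3,770.13.
Month 2: interest €77.60; balance after payment €3,739.64.
Closed form: n = −ln(1 − rB₀/P)/ln(1+r) = −ln(0.27637)/ln(1.02058) ≈ 63.118, so the balance reaches zero during payment 64.

64 months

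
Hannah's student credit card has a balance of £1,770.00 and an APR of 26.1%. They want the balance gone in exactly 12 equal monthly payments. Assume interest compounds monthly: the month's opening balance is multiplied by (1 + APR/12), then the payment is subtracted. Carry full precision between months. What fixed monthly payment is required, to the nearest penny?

£169.17

Monthly rate r = 26.1%/12 = 2.175% = 0.02175.
Level-payment amortization: P = B₀·r / (1 − (1+r)^(−n)) = 1770.00·0.02175 / (1 − 1.02175^(−12)).
Denominator 1 − (1+r)^(−12) = 0.22756091.
P = 38.4975 / 0.22756091 ≈ 169.17.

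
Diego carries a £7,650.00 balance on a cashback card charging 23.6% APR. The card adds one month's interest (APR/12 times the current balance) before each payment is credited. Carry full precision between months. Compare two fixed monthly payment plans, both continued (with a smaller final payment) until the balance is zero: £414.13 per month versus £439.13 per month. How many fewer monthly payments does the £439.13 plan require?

2 fewer payments

Monthly rate r = 23.6%/12 = 1.96667% = 0.0196667.
At £414.13/mo: n = ⌈−ln(1 − rB₀/P)/ln(1+r)⌉ = 24 payments (last £75.04); total interest = total paid − £7,650.00 = £1,950.03.
At £439.13/mo: 22 payments (last £237.48); total interest £1,809.21.
Payments saved = 24 − 22 = 2.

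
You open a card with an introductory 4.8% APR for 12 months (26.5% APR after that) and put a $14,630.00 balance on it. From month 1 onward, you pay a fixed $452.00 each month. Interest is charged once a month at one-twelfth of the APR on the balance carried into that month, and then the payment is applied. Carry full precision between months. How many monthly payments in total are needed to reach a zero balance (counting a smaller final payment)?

42 payments

Promo months 1–12 at r₀ = 4.8%/12 = 0.004; months 13+ at r₁ = 26.5%/12 = 0.0220833.
After month 12: iterate B ← B·(1+r₀) − $452.00 for 12 months → $9,802.96.
Then at r₁ with $452.00/mo: n₂ = −ln(1 − r₁·B/P)/ln(1+r₁) ≈ 29.84 → 30 more payments.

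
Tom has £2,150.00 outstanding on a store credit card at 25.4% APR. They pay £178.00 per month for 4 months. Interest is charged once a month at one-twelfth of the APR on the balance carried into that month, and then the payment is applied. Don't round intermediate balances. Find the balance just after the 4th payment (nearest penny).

Monthly rate r = 25.4%/12 = 2.11667% = 0.0211667.
Each month: B ← B·(1+r) − £178.00.
Month 1: interest £45.51; balance after payment £2,017.51.
Month 2: interest £42.70; balance after payment £1,882.21.
Month 3: interest £39.84; balance after payment £1,744.05.
Month 4: interest £36.92; balance after payment £1,602.97.

£1,602.97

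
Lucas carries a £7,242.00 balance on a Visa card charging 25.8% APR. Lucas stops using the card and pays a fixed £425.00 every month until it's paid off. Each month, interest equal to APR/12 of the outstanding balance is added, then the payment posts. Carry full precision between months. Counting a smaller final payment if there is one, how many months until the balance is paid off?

Monthly rate r = 25.8%/12 = 2.15% = 0.0215.
Recurrence: B ← B·(1+r) − £425.00.
Month 1: interest £155.70; balance after payment £6,972.70.
Month 2: interest £149.91; balance after payment £6,697.62.
Closed form: n = −ln(1 − rB₀/P)/ln(1+r) = −ln(0.63364)/ln(1.0215) ≈ 21.449, so the balance reaches zero during payment 22.

22 payments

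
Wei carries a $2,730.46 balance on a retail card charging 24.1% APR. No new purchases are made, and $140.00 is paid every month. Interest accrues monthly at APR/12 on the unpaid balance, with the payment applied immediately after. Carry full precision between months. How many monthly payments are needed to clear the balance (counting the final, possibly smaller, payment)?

25 months

Monthly rate r = 24.1%/12 = 2.00833% = 0.0200833.
Recurrence: B ← B·(1+r) − $140.00.
Month 1: interest $54.84; balance after payment $2,645.30.
Month 2: interest $53.13; balance after payment $2,558.42.
Closed form: n = −ln(1 − rB₀/P)/ln(1+r) = −ln(0.60831)/ln(1.02008) ≈ 24.998, so the balance reaches zero during payment 25.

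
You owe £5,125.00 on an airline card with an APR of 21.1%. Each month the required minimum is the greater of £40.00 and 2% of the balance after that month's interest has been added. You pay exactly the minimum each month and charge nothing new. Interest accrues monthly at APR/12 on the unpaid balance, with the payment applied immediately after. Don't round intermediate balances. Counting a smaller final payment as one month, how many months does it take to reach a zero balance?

461 months

Monthly rate r = 21.1%/12 = 1.75833% = 0.0175833.
While 2% of the post-interest balance exceeds £40.00, each month B ← (B·(1+r))·(1 − 0.02), i.e. B shrinks by the factor (1+r)·0.98 = 0.99723.
This holds for months 1–346. Entering month 347 the balance is £1,963.95; 2% of the post-interest balance is now below £40.00, so the flat £40.00 minimum applies from here.
From month 347 a fixed £40.00 at rate r clears £1,963.95 in 115 more payments. Total: 346 + 115 = 461 months.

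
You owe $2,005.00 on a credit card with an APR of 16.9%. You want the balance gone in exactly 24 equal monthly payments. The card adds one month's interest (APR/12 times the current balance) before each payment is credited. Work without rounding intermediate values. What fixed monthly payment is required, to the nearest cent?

$99.04

Monthly rate r = 16.9%/12 = 1.40833% = 0.0140833.
Level-payment amortization: P = B₀·r / (1 − (1+r)^(−n)) = 2005.00·0.0140833 / (1 − 1.01408^(−24)).
Denominator 1 − (1+r)^(−24) = 0.285121034.
P = 28.2371 / 0.285121034 ≈ 99.04.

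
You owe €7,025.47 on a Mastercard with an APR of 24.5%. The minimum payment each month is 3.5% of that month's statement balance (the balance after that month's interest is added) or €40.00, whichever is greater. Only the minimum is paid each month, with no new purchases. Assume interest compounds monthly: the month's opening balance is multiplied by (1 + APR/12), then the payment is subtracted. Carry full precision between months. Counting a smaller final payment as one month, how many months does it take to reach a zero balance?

Monthly rate r = 24.5%/12 = 2.04167% = 0.0204167.
While 3.5% of the post-interest balance exceeds €40.00, each month B ← (B·(1+r))·(1 − 0.035), i.e. B shrinks by the factor (1+r)·0.965 = 0.9847.
This holds for months 1–120. Entering month 121 the balance is €1,104.74; 3.5% of the post-interest balance is now below €40.00, so the flat €40.00 minimum applies from here.
From month 121 a fixed €40.00 at rate r clears €1,104.74 in 42 more payments. Total: 120 + 42 = 162 months.

162 months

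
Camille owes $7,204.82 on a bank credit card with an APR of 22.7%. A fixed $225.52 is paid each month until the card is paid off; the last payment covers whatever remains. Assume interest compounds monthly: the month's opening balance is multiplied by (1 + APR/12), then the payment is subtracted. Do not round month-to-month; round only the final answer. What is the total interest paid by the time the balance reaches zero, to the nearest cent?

Monthly rate r = 22.7%/12 = 1.89167% = 0.0189167.
Payoff takes n = ⌈−ln(1 − rB₀/P)/ln(1+r)⌉ = ⌈49.477⌉ = 50 payments; the last is $108.19.
Total paid = 49·$225.52 + $108.19 = $11,158.67.
Total interest = total paid − principal = $11,158.67 − $7,204.82 = $3,953.85.

$3,953.85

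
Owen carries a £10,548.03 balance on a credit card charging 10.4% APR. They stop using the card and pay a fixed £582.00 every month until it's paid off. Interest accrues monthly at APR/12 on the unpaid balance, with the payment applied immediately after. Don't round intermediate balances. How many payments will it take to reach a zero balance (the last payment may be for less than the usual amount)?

20 months

Monthly rate r = 10.4%/12 = 0.866667% = 0.00866667.
Recurrence: B ← B·(1+r) − £582.00.
Month 1: interest £91.42; balance after payment £10,057.45.
Month 2: interest £87.16; balance after payment £9,562.61.
Closed form: n = −ln(1 − rB₀/P)/ln(1+r) = −ln(0.84293)/ln(1.00867) ≈ 19.802, so the balance reaches zero during payment 20.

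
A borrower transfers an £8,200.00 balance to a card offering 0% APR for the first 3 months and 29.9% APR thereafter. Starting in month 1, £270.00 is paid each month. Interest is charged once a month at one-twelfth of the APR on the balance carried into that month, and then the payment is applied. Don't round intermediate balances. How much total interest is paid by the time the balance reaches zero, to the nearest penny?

Promo months 1–3 at r₀ = 0%/12 = 0; months 4+ at r₁ = 29.9%/12 = 0.0249167.
After month 3 (no interest yet): B = £8,200.00 − 3·£270.00 = £7,390.00.
Then at r₁ with £270.00/mo: n₂ = −ln(1 − r₁·B/P)/ln(1+r₁) ≈ 46.55 → 47 more payments.
Total paid = 49·£270.00 + £149.10 = £13,379.10; interest = £13,379.10 − £8,200.00 = £5,179.10.

£5,179.10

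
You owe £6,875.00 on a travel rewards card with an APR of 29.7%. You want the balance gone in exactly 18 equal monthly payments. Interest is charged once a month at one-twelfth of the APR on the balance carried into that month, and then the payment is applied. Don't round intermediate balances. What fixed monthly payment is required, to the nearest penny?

Monthly rate r = 29.7%/12 = 2.475% = 0.02475.
Level-payment amortization: P = B₀·r / (1 − (1+r)^(−n)) = 6875.00·0.02475 / (1 − 1.02475^(−18)).
Denominator 1 − (1+r)^(−18) = 0.356012683.
P = 170.156 / 0.356012683 ≈ 477.95.

£477.95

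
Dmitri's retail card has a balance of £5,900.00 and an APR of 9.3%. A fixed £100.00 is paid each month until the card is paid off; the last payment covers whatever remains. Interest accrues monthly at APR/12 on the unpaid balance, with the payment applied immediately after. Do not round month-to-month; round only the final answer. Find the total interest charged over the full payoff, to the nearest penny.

£2,015.81

Monthly rate r = 9.3%/12 = 0.775% = 0.00775.
Payoff takes n = ⌈−ln(1 − rB₀/P)/ln(1+r)⌉ = ⌈79.158⌉ = 80 payments; the last is £15.81.
Total paid = 79·£100.00 + £15.81 = £7,915.81.
Total interest = total paid − principal = £7,915.81 − £5,900.00 = £2,015.81.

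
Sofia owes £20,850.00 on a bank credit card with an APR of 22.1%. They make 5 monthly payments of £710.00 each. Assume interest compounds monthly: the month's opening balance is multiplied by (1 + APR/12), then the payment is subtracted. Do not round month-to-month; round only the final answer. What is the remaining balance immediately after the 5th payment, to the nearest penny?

£19,158.78

Monthly rate r = 22.1%/12 = 1.84167% = 0.0184167.
Each month: B ← B·(1+r) − £710.00.
Month 1: interest £383.99; balance after payment £20,523.99.
Month 2: interest £377.98; balance after payment £20,191.97.
Month 3: interest £371.87; balance after payment £19,853.84.
Month 4: interest £365.64; balance after payment £19,509.48.
Month 5: interest £359.30; balance after payment £19,158.78.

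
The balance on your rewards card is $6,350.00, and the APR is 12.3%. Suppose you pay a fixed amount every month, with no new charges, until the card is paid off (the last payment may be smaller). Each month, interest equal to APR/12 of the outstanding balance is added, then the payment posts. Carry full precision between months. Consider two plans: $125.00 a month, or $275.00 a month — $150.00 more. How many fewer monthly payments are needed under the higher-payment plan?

46 fewer payments

Monthly rate r = 12.3%/12 = 1.025% = 0.01025.
At $125.00/mo: n = ⌈−ln(1 − rB₀/P)/ln(1+r)⌉ = 73 payments (last $14.59); total interest = total paid − $6,350.00 = $2,664.59.
At $275.00/mo: 27 payments (last $133.48); total interest $933.48.
Payments saved = 73 − 27 = 46.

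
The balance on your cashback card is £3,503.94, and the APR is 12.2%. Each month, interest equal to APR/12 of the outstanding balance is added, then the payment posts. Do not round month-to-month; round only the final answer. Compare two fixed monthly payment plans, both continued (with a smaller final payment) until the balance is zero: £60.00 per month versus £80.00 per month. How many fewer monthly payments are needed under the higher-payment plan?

31 fewer payments

Monthly rate r = 12.2%/12 = 1.01667% = 0.0101667.
At £60.00/mo: n = ⌈−ln(1 − rB₀/P)/ln(1+r)⌉ = 90 payments (last £2.72); total interest = total paid − £3,503.94 = £1,838.78.
At £80.00/mo: 59 payments (last £20.84); total interest £1,156.90.
Payments saved = 90 − 59 = 31.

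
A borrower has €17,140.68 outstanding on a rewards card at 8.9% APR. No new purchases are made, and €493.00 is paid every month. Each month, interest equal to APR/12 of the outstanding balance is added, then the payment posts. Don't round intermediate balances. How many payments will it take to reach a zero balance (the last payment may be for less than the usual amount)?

Monthly rate r = 8.9%/12 = 0.741667% = 0.00741667.
Recurrence: B ← B·(1+r) − €493.00.
Month 1: interest €127.13; balance after payment €16,774.81.
Month 2: interest €124.41; balance after payment €16,406.22.
Closed form: n = −ln(1 − rB₀/P)/ln(1+r) = −ln(0.74214)/ln(1.00742) ≈ 40.359, so the balance reaches zero during payment 41.

41 months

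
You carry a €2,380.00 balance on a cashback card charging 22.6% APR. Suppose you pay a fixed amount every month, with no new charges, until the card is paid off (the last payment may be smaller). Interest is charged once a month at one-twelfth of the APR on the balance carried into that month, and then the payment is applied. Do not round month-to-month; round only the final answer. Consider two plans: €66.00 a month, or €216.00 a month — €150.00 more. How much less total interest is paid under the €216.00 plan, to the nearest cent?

Monthly rate r = 22.6%/12 = 1.88333% = 0.0188333.
At €66.00/mo: n = ⌈−ln(1 − rB₀/P)/ln(1+r)⌉ = 61 payments (last €61.11); total interest = total paid − €2,380.00 = €1,641.11.
At €216.00/mo: 13 payments (last €101.03); total interest €313.03.
Interest saved = €1,641.11 − €313.03 = €1,328.08.

€1,328.08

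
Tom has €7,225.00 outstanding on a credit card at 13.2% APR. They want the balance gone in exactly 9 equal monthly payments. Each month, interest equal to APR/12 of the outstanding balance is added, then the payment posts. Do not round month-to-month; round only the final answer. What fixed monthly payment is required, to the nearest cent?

Monthly rate r = 13.2%/12 = 1.1% = 0.011.
Level-payment amortization: P = B₀·r / (1 − (1+r)^(−n)) = 7225.00·0.011 / (1 − 1.011^(−9)).
Denominator 1 − (1+r)^(−9) = 0.0937675698.
P = 79.475 / 0.0937675698 ≈ 847.57.

€847.57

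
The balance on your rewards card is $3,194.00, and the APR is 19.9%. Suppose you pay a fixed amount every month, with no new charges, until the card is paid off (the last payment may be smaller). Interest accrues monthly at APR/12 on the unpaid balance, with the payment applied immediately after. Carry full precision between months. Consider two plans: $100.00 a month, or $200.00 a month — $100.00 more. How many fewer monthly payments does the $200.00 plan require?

27 fewer payments

Monthly rate r = 19.9%/12 = 1.65833% = 0.0165833.
At $100.00/mo: n = ⌈−ln(1 − rB₀/P)/ln(1+r)⌉ = 46 payments (last $86.40); total interest = total paid − $3,194.00 = $1,392.40.
At $200.00/mo: 19 payments (last $141.51); total interest $547.51.
Payments saved = 46 − 19 = 27.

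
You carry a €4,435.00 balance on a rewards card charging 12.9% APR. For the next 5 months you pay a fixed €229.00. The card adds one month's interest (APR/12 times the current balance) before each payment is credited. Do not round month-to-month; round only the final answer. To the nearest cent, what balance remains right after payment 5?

€3,508.68

Monthly rate r = 12.9%/12 = 1.075% = 0.01075.
Each month: B ← B·(1+r) − €229.00.
Month 1: interest €47.68; balance after payment €4,253.68.
Month 2: interest €45.73; balance after payment €4,070.40.
Month 3: interest €43.76; balance after payment €3,885.16.
Month 4: interest €41.77; balance after payment €3,697.93.
Month 5: interest €39.75; balance after payment €3,508.68.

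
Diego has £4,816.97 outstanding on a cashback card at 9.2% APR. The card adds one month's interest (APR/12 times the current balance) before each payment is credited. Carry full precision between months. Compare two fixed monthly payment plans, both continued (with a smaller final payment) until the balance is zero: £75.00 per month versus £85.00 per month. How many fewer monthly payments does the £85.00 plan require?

14 fewer payments

Monthly rate r = 9.2%/12 = 0.766667% = 0.00766667.
At £75.00/mo: n = ⌈−ln(1 − rB₀/P)/ln(1+r)⌉ = 89 payments (last £58.68); total interest = total paid − £4,816.97 = £1,841.71.
At £85.00/mo: 75 payments (last £53.78); total interest £1,526.81.
Payments saved = 89 − 75 = 14.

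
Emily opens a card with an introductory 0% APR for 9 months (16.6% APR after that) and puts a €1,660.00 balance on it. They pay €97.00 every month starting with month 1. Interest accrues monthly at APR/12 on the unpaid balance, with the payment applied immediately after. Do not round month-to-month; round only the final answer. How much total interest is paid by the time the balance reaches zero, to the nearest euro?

€54

Promo months 1–9 at r₀ = 0%/12 = 0; months 10+ at r₁ = 16.6%/12 = 0.0138333.
After month 9 (no interest yet): B = €1,660.00 − 9·€97.00 = €787.00.
Then at r₁ with €97.00/mo: n₂ = −ln(1 − r₁·B/P)/ln(1+r₁) ≈ 8.67 → 9 more payments.
Total paid = 17·€97.00 + €64.68 = €1,713.68; interest = €1,713.68 − €1,660.00 = €53.68.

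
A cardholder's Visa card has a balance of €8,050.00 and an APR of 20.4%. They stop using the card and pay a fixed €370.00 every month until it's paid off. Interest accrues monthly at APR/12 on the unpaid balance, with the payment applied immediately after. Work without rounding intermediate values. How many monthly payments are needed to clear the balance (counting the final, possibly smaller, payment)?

Monthly rate r = 20.4%/12 = 1.7% = 0.017.
Recurrence: B ← B·(1+r) − €370.00.
Month 1: interest €136.85; balance after payment €7,816.85.
Month 2: interest €132.89; balance after payment €7,579.74.
Closed form: n = −ln(1 − rB₀/P)/ln(1+r) = −ln(0.63014)/ln(1.017) ≈ 27.396, so the balance reaches zero during payment 28.

28 payments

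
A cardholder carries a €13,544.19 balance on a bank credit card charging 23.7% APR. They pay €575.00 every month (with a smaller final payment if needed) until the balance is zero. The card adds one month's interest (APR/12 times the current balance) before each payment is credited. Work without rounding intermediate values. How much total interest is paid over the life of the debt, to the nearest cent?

€4,857.23

Monthly rate r = 23.7%/12 = 1.975% = 0.01975.
Payoff takes n = ⌈−ln(1 − rB₀/P)/ln(1+r)⌉ = ⌈32.002⌉ = 33 payments; the last is €1.42.
Total paid = 32·€575.00 + €1.42 = €18,401.42.
Total interest = total paid − principal = €18,401.42 − €13,544.19 = €4,857.23.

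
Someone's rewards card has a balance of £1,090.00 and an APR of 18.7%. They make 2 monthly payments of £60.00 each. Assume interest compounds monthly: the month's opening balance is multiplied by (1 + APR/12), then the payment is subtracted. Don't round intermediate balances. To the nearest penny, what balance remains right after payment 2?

Monthly rate r = 18.7%/12 = 1.55833% = 0.0155833.
Each month: B ← B·(1+r) − £60.00.
Month 1: interest £16.99; balance after payment £1,046.99.
Month 2: interest £16.32; balance after payment £1,003.30.

£1,003.30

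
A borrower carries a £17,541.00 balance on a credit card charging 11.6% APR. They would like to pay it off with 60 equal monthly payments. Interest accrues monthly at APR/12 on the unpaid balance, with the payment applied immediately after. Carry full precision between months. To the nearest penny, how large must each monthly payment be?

£386.65

Monthly rate r = 11.6%/12 = 0.966667% = 0.00966667.
Level-payment amortization: P = B₀·r / (1 − (1+r)^(−n)) = 17541.00·0.00966667 / (1 − 1.00967^(−60)).
Denominator 1 − (1+r)^(−60) = 0.43853992.
P = 169.563 / 0.43853992 ≈ 386.65.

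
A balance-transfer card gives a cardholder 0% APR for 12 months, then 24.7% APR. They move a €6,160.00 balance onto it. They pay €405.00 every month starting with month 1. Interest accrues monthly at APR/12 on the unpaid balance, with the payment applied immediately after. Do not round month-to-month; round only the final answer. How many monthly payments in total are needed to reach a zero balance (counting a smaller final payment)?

16 months

Promo months 1–12 at r₀ = 0%/12 = 0; months 13+ at r₁ = 24.7%/12 = 0.0205833.
After month 12 (no interest yet): B = €6,160.00 − 12·€405.00 = €1,300.00.
Then at r₁ with €405.00/mo: n₂ = −ln(1 − r₁·B/P)/ln(1+r₁) ≈ 3.35 → 4 more payments.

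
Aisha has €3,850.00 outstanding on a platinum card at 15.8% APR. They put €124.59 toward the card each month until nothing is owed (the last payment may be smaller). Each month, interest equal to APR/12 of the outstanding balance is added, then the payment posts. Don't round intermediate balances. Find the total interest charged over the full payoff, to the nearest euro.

Monthly rate r = 15.8%/12 = 1.31667% = 0.0131667.
Payoff takes n = ⌈−ln(1 − rB₀/P)/ln(1+r)⌉ = ⌈39.932⌉ = 40 payments; the last is €116.15.
Total paid = 39·€124.59 + €116.15 = €4,975.16.
Total interest = total paid − principal = €4,975.16 − €3,850.00 = €1,125.16.

€1,125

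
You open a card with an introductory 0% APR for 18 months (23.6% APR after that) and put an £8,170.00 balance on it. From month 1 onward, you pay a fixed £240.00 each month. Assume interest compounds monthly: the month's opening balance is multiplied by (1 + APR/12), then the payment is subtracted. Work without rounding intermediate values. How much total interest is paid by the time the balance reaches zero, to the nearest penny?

Promo months 1–18 at r₀ = 0%/12 = 0; months 19+ at r₁ = 23.6%/12 = 0.0196667.
After month 18 (no interest yet): B = £8,170.00 − 18·£240.00 = £3,850.00.
Then at r₁ with £240.00/mo: n₂ = −ln(1 − r₁·B/P)/ln(1+r₁) ≈ 19.46 → 20 more payments.
Total paid = 37·£240.00 + £111.57 = £8,991.57; interest = £8,991.57 − £8,170.00 = £821.57.

£821.57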